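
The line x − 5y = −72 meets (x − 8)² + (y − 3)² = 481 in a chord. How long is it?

7√26

Substitute y = (72 + x)/5:
26x² − 286x − 7176 = 0  ⟹  x² − 11x − 276 = 0
x = 23 or x = −12, giving (23, 19) and (−12, 12).
|(23, 19) − (−12, 12)| = √((35)² + (7)²) = 7√26.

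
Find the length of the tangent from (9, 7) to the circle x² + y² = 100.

With centre O = (0, 0), |OP|² = 130 and r² = 100.
The tangent meets the radius at right angles, so tangent² = |PO|² − r² = 130 − 100 = 30.

√30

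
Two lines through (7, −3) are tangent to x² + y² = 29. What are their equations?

2x − 5y = 29 and 5x + 2y = 29

A line y − (−3) = m(x − (7)) is tangent when its distance from (0, 0) is √29:
[m·(−7) − (3)]² = 29(m² + 1)
10m² + 21m − 10 = 0, so m = 2/5 or m = −5/2.
Through (7, −3) these give 2x − 5y = 29 and 5x + 2y = 29.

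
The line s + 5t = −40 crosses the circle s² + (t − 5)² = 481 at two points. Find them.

From the line, t = (−40 − s)/5. Substituting:
26s² + 130s − 7800 = 0  ⟹  s² + 5s − 300 = 0
s = 15 or s = −20, giving (15, −11) and (−20, −4).

(−20, −4) and (15, −11)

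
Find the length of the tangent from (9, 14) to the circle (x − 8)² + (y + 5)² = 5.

The centre is (8, −5) and r = √5. The square of the distance from P to the centre is 1 + 361 = 362.
Power of the point: PT² = |PO|² − r² = 357, so PT = √357.

√357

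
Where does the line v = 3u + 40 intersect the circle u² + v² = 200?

(−14, −2) and (−10, 10)

Substitute v = 3u + 40:
10u² + 240u + 1400 = 0  ⟹  u² + 24u + 140 = 0
u = −10 or u = −14, giving (−10, 10) and (−14, −2).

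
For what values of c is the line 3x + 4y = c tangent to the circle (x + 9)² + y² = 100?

c = −77 or c = 23

For a tangent, require d(centre, line) = r = 10.
|3·(−9) + 4·0 − c| / √25 = 10
|c − (−27)| = 10·5, so c = 23 or c = −77.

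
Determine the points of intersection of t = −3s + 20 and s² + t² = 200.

(2, 14) and (10, −10)

Express t = −3s + 20 and substitute into the circle:
10s² − 120s + 200 = 0  ⟹  s² − 12s + 20 = 0
s = 10 or s = 2, giving (10, −10) and (2, 14).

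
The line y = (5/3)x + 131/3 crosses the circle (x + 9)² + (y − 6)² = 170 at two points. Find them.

Substitute y = (131 + 5x)/3:
34x² + 1292x + 11968 = 0  ⟹  x² + 38x + 352 = 0
x = −16 or x = −22, giving (−16, 17) and (−22, 7).

(−22, 7) and (−16, 17)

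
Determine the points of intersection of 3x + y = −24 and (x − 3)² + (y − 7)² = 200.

Substitute y = −3x − 24:
10x² + 180x + 770 = 0  ⟹  x² + 18x + 77 = 0
x = −7 or x = −11, giving (−7, −3) and (−11, 9).

(−11, 9) and (−7, −3)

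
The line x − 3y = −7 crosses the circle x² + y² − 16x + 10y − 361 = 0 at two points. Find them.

Substitute y = (7 + x)/3:
10x² − 100x − 2990 = 0  ⟹  x² − 10x − 299 = 0
x = 23 or x = −13, giving (23, 10) and (−13, −2).

(−13, −2) and (23, 10)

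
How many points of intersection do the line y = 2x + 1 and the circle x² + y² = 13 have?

d² = (2·0 − 1·0 − (−1))²/5 = 1/5; r² = 13.
Since d² < r², the line cuts the circle twice.

2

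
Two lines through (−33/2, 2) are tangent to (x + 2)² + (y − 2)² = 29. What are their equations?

Let a tangent through (−33/2, 2) have slope m. Its distance from (−2, 2) must equal √29:
(29/2m − (0))² = 29(m² + 1)
25m² − 4 = 0, so m = 2/5 or m = −2/5.
With m = 2/5: 2x − 5y = −43. With m = −2/5: 2x + 5y = −23.

2x − 5y = −43 and 2x + 5y = −23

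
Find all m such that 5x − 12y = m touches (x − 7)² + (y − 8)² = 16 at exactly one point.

The line touches the circle iff its distance from (7, 8) is 4:
|5·7 − 12·8 − m| / √169 = 4
|m − (−61)| = 4·13, so m = −9 or m = −113.

m = −113 or m = −9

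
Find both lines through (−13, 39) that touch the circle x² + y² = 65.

8x + y = −65 and 7x + 4y = 65

A line y − (39) = m(x − (−13)) is tangent when its distance from (0, 0) is √65:
[m·(13) − (−39)]² = 65(m² + 1)
4m² + 39m + 56 = 0, so m = −8 or m = −7/4.
Through (−13, 39) these give 8x + y = −65 and 7x + 4y = 65.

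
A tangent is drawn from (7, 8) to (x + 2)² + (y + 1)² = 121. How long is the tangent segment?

√41

With centre O = (−2, −1), |OP|² = 162 and r² = 121.
Power of the point: PT² = |PO|² − r² = 41, so PT = √41.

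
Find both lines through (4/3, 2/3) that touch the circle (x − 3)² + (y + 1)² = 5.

A line y − (2/3) = m(x − (4/3)) is tangent when its distance from (3, −1) is √5:
[m·(5/3) − (−5/3)]² = 5(m² + 1)
2m² − 5m + 2 = 0, so m = 2 or m = 1/2.
With m = 2: 2x − y = 2. With m = 1/2: x − 2y = 0.

2x − y = 2 and x − 2y = 0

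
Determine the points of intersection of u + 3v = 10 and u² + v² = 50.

Express v = (10 − u)/3 and substitute into the circle:
10u² − 20u − 350 = 0  ⟹  u² − 2u − 35 = 0
u = 7 or u = −5, giving (7, 1) and (−5, 5).

(−5, 5) and (7, 1)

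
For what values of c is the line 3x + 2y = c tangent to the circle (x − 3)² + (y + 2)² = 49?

Tangency holds when the distance from the centre (3, −2) to the line equals the radius 7:
|3·3 + 2·(−2) − c| / √13 = 7
|c − (5)| = 7√13.

c = 5 ± 7√13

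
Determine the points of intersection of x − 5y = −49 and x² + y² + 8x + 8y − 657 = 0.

(−29, 4) and (16, 13)

Substitute y = (49 + x)/5:
26x² + 338x − 12064 = 0  ⟹  x² + 13x − 464 = 0
x = 16 or x = −29, giving (16, 13) and (−29, 4).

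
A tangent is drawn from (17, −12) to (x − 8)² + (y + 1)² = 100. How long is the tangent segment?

Centre (8, −1), r² = 100. |PO|² = (9)² + (−11)² = 202.
The tangent meets the radius at right angles, so tangent² = |PO|² − r² = 202 − 100 = 102.

√102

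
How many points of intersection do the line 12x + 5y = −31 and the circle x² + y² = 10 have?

Substituting the line into the circle gives 169x² + 744x + 711 = 0.
Δ = 553536 − 480636 = 72900.
Two real roots: the line is a secant.

2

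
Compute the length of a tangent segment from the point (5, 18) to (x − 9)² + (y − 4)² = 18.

√194

The centre is (9, 4) and r = 3√2. The square of the distance from P to the centre is 16 + 196 = 212.
By the tangent–radius right angle, tangent length = √(|PO|² − r²) = √194.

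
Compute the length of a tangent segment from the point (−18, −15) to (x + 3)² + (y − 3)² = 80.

With centre O = (−3, 3), |OP|² = 549 and r² = 80.
Power of the point: PT² = |PO|² − r² = 469, so PT = √469.

√469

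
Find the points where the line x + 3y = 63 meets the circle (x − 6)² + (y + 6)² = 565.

Substitute y = (63 − x)/3:
10x² − 270x + 1800 = 0  ⟹  x² − 27x + 180 = 0
x = 15 or x = 12, giving (15, 16) and (12, 17).

(12, 17) and (15, 16)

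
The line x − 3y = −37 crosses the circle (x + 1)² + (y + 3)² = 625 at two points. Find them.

(−25, 4) and (14, 17)

From the line, y = (37 + x)/3. Substituting:
10x² + 110x − 3500 = 0  ⟹  x² + 11x − 350 = 0
x = 14 or x = −25, giving (14, 17) and (−25, 4).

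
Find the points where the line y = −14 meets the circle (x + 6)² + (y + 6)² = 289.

(−21, −14) and (9, −14)

Substitute y = −14:
x² + 12x − 189 = 0
x = 9 or x = −21, giving (9, −14) and (−21, −14).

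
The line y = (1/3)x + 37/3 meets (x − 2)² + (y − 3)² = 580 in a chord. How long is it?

Centre (2, 3), r² = 580. Perpendicular distance d from centre to line = |30| / √10 = 30/√10.
Half the chord is √(r² − d²) = √(490), so the full chord is 14√10.

14√10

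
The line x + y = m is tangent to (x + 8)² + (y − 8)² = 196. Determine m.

The line touches the circle iff its distance from (−8, 8) is 14:
|1·(−8) + 1·8 − m| / √2 = 14
|m| = 14√2.

m = ±14√2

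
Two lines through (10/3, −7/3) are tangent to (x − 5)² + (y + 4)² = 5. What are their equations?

2x − y = 9 and x − 2y = 8

Let a tangent through (10/3, −7/3) have slope m. Its distance from (5, −4) must equal √5:
(5/3m − (−5/3))² = 5(m² + 1)
2m² − 5m + 2 = 0, so m = 2 or m = 1/2.
With m = 2: 2x − y = 9. With m = 1/2: x − 2y = 8.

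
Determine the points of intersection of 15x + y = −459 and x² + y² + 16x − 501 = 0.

Substitute y = −15x − 459:
226x² + 13786x + 210180 = 0  ⟹  x² + 61x + 930 = 0
x = −30 or x = −31, giving (−30, −9) and (−31, 6).

(−31, 6) and (−30, −9)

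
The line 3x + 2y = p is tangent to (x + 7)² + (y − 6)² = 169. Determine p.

The line touches the circle iff its distance from (−7, 6) is 13:
|3·(−7) + 2·6 − p| / √13 = 13
|p − (−9)| = 13√13.

p = −9 ± 13√13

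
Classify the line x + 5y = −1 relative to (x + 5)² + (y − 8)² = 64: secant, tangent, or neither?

secant

Centre (−5, 8), r² = 64. Distance² from centre to line = (36)²/26 = 648/13.
Since d² < r², the line cuts the circle twice.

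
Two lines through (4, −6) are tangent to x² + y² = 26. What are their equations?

Write the tangent as mx − y + (−6 − m·(4)) = 0 and set its distance from the centre to √26:
[m·(−4) − (6)]² = 26(m² + 1)
5m² − 24m − 5 = 0, so m = −1/5 or m = 5.
Through (4, −6) these give x + 5y = −26 and 5x − y = 26.

x + 5y = −26 and 5x − y = 26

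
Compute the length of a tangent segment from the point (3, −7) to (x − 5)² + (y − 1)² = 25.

√43

The centre is (5, 1) and r = 5. The square of the distance from P to the centre is 4 + 64 = 68.
The tangent meets the radius at right angles, so tangent² = |PO|² − r² = 68 − 25 = 43.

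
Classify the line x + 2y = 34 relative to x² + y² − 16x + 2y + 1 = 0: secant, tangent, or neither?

neither

Substituting the line into the circle gives 5x² − 136x + 1296 = 0.
Discriminant = (−136)² − 4·5·(1296) = −7424 < 0.
No real roots: the line does not meet the circle.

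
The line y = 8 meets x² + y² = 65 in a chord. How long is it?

2

From the line, y = 8. Substituting:
x² − 1 = 0
x = 1 or x = −1, giving (1, 8) and (−1, 8).
Chord length = distance between (1, 8) and (−1, 8) = √4 = 2.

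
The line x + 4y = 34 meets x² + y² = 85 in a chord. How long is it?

The distance from (0, 0) to the line is 34/√17, and r² = 85.
Half the chord is √(r² − d²) = √(17), so the full chord is 2√17.

2√17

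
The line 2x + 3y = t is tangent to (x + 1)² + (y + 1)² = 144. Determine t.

For a tangent, require d(centre, line) = r = 12.
|2·(−1) + 3·(−1) − t| / √13 = 12
|t − (−5)| = 12√13.

t = −5 ± 12√13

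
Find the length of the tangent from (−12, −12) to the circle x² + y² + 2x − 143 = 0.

With centre O = (−1, 0), |OP|² = 265 and r² = 144.
The tangent meets the radius at right angles, so tangent² = |PO|² − r² = 265 − 144 = 121.

11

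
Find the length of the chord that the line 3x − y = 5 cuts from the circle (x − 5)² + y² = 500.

14√10

Substitute y = 3x − 5:
10x² − 40x − 450 = 0  ⟹  x² − 4x − 45 = 0
x = 9 or x = −5, giving (9, 22) and (−5, −20).
Chord length = distance between (9, 22) and (−5, −20) = √1960 = 14√10.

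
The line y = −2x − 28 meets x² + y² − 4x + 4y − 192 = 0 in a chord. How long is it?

4√5

Substitute y = −2x − 28:
5x² + 100x + 480 = 0  ⟹  x² + 20x + 96 = 0
x = −8 or x = −12, giving (−8, −12) and (−12, −4).
|(−8, −12) − (−12, −4)| = √((4)² + (−8)²) = 4√5.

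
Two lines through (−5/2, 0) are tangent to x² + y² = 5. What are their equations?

2x + y = −5 and 2x − y = −5

A line y − (0) = m(x − (−5/2)) is tangent when its distance from (0, 0) is √5:
(5/2m − (0))² = 5(m² + 1)
m² − 4 = 0, so m = −2 or m = 2.
Through (−5/2, 0) these give 2x + y = −5 and 2x − y = −5.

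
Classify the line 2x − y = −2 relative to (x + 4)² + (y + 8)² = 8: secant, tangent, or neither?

secant

Substituting the line into the circle gives 5x² + 48x + 108 = 0.
Δ = 2304 − 2160 = 144.
Two real roots: the line is a secant.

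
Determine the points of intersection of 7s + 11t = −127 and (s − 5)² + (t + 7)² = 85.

Substitute t = (−127 − 7s)/11:
170s² − 510s − 4760 = 0  ⟹  s² − 3s − 28 = 0
s = 7 or s = −4, giving (7, −16) and (−4, −9).

(−4, −9) and (7, −16)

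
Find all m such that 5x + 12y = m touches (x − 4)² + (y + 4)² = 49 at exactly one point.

The line touches the circle iff its distance from (4, −4) is 7:
|5·4 + 12·(−4) − m| / √169 = 7
|m − (−28)| = 7·13, so m = 63 or m = −119.

m = −119 or m = 63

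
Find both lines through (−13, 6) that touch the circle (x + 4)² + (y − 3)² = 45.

Let a tangent through (−13, 6) have slope m. Its distance from (−4, 3) must equal 3√5:
[m·(9) − (−3)]² = 45(m² + 1)
2m² + 3m − 2 = 0, so m = −2 or m = 1/2.
Through (−13, 6) these give 2x + y = −20 and x − 2y = −25.

2x + y = −20 and x − 2y = −25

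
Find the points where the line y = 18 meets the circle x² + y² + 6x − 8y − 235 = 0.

(−11, 18) and (5, 18)

Substitute y = 18:
x² + 6x − 55 = 0
x = 5 or x = −11, giving (5, 18) and (−11, 18).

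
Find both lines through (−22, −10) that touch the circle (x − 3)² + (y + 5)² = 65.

4x − 7y = −18 and x + 8y = −102

A line y − (−10) = m(x − (−22)) is tangent when its distance from (3, −5) is √65:
[m·(25) − (5)]² = 65(m² + 1)
56m² − 25m − 4 = 0, so m = 4/7 or m = −1/8.
Through (−22, −10) these give 4x − 7y = −18 and x + 8y = −102.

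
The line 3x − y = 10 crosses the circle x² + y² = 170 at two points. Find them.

Substitute y = 3x − 10:
10x² − 60x − 70 = 0  ⟹  x² − 6x − 7 = 0
x = 7 or x = −1, giving (7, 11) and (−1, −13).

(−1, −13) and (7, 11)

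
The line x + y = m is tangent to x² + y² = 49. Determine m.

m = ±7√2

For a tangent, require d(centre, line) = r = 7.
|1·0 + 1·0 − m| / √2 = 7
|m| = 7√2.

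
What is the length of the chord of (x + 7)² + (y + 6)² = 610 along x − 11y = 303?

2√122

From the line, y = (−303 + x)/11. Substituting:
122x² + 1220x − 11712 = 0  ⟹  x² + 10x − 96 = 0
x = 6 or x = −16, giving (6, −27) and (−16, −29).
Chord length = distance between (6, −27) and (−16, −29) = √488 = 2√122.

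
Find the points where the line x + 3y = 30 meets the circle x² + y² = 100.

Substitute y = (30 − x)/3:
10x² − 60x = 0  ⟹  x² − 6x = 0
x = 6 or x = 0, giving (6, 8) and (0, 10).

(0, 10) and (6, 8)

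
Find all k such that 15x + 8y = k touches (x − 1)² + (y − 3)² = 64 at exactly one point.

k = −97 or k = 175

The line touches the circle iff its distance from (1, 3) is 8:
|15·1 + 8·3 − k| / √289 = 8
|k − (39)| = 8·17, so k = 175 or k = −97.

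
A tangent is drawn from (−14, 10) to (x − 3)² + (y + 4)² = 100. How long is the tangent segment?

Centre (3, −4), r² = 100. |PO|² = (−17)² + (14)² = 485.
By the tangent–radius right angle, tangent length = √(|PO|² − r²) = √385.

√385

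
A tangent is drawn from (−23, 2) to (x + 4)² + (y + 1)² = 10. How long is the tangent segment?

Centre (−4, −1), r² = 10. |PO|² = (−19)² + (3)² = 370.
The tangent meets the radius at right angles, so tangent² = |PO|² − r² = 370 − 10 = 360.

6√10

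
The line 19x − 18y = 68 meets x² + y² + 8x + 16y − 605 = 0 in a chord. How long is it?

The distance from (−4, −8) to the line is 0/√685, and r² = 685.
Half the chord is √(r² − d²) = √(685), so the full chord is 2√685.

2√685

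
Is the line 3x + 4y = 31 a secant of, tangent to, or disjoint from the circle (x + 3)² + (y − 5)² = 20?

Substituting the line into the circle gives 25x² + 30x − 55 = 0.
Δ = 900 − (−5500) = 6400.
Two real roots: the line is a secant.

secant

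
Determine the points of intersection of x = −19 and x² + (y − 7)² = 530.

(−19, −6) and (−19, 20)

The line gives x = −19. Substituting into the circle:
y² − 14y − 120 = 0
y = 20 or y = −6, giving (−19, 20) and (−19, −6).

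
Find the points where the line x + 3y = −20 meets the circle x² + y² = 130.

Express y = (−20 − x)/3 and substitute into the circle:
10x² + 40x − 770 = 0  ⟹  x² + 4x − 77 = 0
x = 7 or x = −11, giving (7, −9) and (−11, −3).

(−11, −3) and (7, −9)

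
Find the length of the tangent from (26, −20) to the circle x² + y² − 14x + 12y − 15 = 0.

The centre is (7, −6) and r = 10. The square of the distance from P to the centre is 361 + 196 = 557.
Power of the point: PT² = |PO|² − r² = 457, so PT = √457.

√457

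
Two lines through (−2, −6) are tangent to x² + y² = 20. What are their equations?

x − 2y = 10 and 2x + y = −10

Let a tangent through (−2, −6) have slope m. Its distance from (0, 0) must equal 2√5:
[m·(2) − (6)]² = 20(m² + 1)
2m² + 3m − 2 = 0, so m = 1/2 or m = −2.
Through (−2, −6) these give x − 2y = 10 and 2x + y = −10.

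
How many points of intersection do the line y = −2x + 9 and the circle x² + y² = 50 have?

2

Substituting the line into the circle gives 5x² − 36x + 31 = 0.
Discriminant = (−36)² − 4·5·(31) = 676 > 0.
Two real roots: the line is a secant.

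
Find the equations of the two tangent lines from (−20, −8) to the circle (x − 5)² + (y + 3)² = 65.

4x − 7y = −24 and x + 8y = −84

Write the tangent as mx − y + (−8 − m·(−20)) = 0 and set its distance from the centre to √65:
(25m − (5))² = 65(m² + 1)
56m² − 25m − 4 = 0, so m = 4/7 or m = −1/8.
Through (−20, −8) these give 4x − 7y = −24 and x + 8y = −84.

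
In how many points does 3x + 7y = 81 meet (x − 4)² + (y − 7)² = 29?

d² = (3·4 + 7·7 − (81))²/58 = 200/29; r² = 29.
Since d² < r², the line cuts the circle twice.

2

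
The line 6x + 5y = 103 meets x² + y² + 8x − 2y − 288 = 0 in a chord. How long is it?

Centre (−4, 1), r² = 305. Perpendicular distance d from centre to line = |−122| / √61 = 122/√61.
Half the chord is √(r² − d²) = √(61), so the full chord is 2√61.

2√61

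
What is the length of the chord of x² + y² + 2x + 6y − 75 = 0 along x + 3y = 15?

The distance from (−1, −3) to the line is 25/√10, and r² = 85.
Half the chord is √(r² − d²) = √(45/2), so the full chord is 3√10.

3√10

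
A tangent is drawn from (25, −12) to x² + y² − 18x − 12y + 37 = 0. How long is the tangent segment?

With centre O = (9, 6), |OP|² = 580 and r² = 80.
Power of the point: PT² = |PO|² − r² = 500, so PT = 10√5.

10√5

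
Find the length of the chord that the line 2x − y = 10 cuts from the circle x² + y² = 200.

Substitute y = 2x − 10:
5x² − 40x − 100 = 0  ⟹  x² − 8x − 20 = 0
x = 10 or x = −2, giving (10, 10) and (−2, −14).
Chord length = distance between (10, 10) and (−2, −14) = √720 = 12√5.

12√5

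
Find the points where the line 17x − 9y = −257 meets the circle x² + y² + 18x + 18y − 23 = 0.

(−22, −13) and (−13, 4)

From the line, y = (257 + 17x)/9. Substituting:
370x² + 12950x + 105820 = 0  ⟹  x² + 35x + 286 = 0
x = −13 or x = −22, giving (−13, 4) and (−22, −13).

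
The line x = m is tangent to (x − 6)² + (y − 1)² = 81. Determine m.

The line touches the circle iff its distance from (6, 1) is 9:
|1·6 + 0·1 − m| / √1 = 9
|m − (6)| = 9, so m = 15 or m = −3.

m = −3 or m = 15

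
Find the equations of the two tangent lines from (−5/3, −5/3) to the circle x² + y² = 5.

2x + y = −5 and x + 2y = −5

Write the tangent as mx − y + (−5/3 − m·(−5/3)) = 0 and set its distance from the centre to √5:
(5/3m − (5/3))² = 5(m² + 1)
2m² + 5m + 2 = 0, so m = −2 or m = −1/2.
Through (−5/3, −5/3) these give 2x + y = −5 and x + 2y = −5.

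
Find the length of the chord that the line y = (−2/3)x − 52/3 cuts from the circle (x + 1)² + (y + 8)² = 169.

Express y = (−52 − 2x)/3 and substitute into the circle:
13x² + 130x − 728 = 0  ⟹  x² + 10x − 56 = 0
x = 4 or x = −14, giving (4, −20) and (−14, −8).
|(4, −20) − (−14, −8)| = √((18)² + (−12)²) = 6√13.

6√13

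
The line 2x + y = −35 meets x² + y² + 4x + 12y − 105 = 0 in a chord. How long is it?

4√5

The distance from (−2, −6) to the line is 25/√5, and r² = 145.
Chord = 2√(r² − d²) = 2·√(20) = 4√5.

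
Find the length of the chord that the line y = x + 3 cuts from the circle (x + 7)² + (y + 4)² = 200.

Centre (−7, −4), r² = 200. Perpendicular distance d from centre to line = |0| / √2 = 0/√2.
Half the chord is √(r² − d²) = √(200), so the full chord is 20√2.

20√2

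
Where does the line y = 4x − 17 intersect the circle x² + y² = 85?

Express y = 4x − 17 and substitute into the circle:
17x² − 136x + 204 = 0  ⟹  x² − 8x + 12 = 0
x = 6 or x = 2, giving (6, 7) and (2, −9).

(2, −9) and (6, 7)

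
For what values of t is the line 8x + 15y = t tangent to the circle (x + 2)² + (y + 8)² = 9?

t = −187 or t = −85

Tangency holds when the distance from the centre (−2, −8) to the line equals the radius 3:
|8·(−2) + 15·(−8) − t| / √289 = 3
|t − (−136)| = 3·17, so t = −85 or t = −187.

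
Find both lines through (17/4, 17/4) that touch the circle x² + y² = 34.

3x + 5y = 34 and 5x + 3y = 34

A line y − (17/4) = m(x − (17/4)) is tangent when its distance from (0, 0) is √34:
[m·(−17/4) − (−17/4)]² = 34(m² + 1)
15m² + 34m + 15 = 0, so m = −3/5 or m = −5/3.
With m = −3/5: 3x + 5y = 34. With m = −5/3: 5x + 3y = 34.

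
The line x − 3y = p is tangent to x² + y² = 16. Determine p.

The line touches the circle iff its distance from (0, 0) is 4:
|1·0 − 3·0 − p| / √10 = 4
|p| = 4√10.

p = ±4√10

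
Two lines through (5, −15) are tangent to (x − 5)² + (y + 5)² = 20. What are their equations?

Let a tangent through (5, −15) have slope m. Its distance from (5, −5) must equal 2√5:
[m·(0) − (10)]² = 20(m² + 1)
m² − 4 = 0, so m = −2 or m = 2.
Through (5, −15) these give 2x + y = −5 and 2x − y = 25.

2x + y = −5 and 2x − y = 25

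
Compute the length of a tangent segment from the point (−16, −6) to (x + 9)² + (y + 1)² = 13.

The centre is (−9, −1) and r = √13. The square of the distance from P to the centre is 49 + 25 = 74.
By the tangent–radius right angle, tangent length = √(|PO|² − r²) = √61.

√61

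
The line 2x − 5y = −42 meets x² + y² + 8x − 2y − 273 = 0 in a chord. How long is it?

6√29

Express y = (42 + 2x)/5 and substitute into the circle:
29x² + 348x − 5481 = 0  ⟹  x² + 12x − 189 = 0
x = 9 or x = −21, giving (9, 12) and (−21, 0).
|(9, 12) − (−21, 0)| = √((30)² + (12)²) = 6√29.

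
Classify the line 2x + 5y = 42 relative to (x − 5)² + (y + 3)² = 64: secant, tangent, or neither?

Substituting the line into the circle gives 29x² − 478x + 2274 = 0.
Δ = 228484 − 263784 = −35300.
No real roots: the line does not meet the circle.

neither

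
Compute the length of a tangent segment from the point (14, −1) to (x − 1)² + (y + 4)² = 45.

Centre (1, −4), r² = 45. |PO|² = (13)² + (3)² = 178.
By the tangent–radius right angle, tangent length = √(|PO|² − r²) = √133.

√133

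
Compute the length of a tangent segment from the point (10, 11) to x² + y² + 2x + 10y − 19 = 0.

2√83

The centre is (−1, −5) and r = 3√5. The square of the distance from P to the centre is 121 + 256 = 377.
The tangent meets the radius at right angles, so tangent² = |PO|² − r² = 377 − 45 = 332.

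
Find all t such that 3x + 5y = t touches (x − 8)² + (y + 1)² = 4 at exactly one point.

t = 19 ± 2√34

For a tangent, require d(centre, line) = r = 2.
|3·8 + 5·(−1) − t| / √34 = 2
|t − (19)| = 2√34.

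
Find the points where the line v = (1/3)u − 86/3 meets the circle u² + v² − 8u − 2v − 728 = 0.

(8, −26) and (17, −23)

From the line, v = (−86 + u)/3. Substituting:
10u² − 250u + 1360 = 0  ⟹  u² − 25u + 136 = 0
u = 17 or u = 8, giving (17, −23) and (8, −26).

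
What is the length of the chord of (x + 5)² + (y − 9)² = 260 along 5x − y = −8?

6√26

Centre (−5, 9), r² = 260. Perpendicular distance d from centre to line = |−26| / √26 = 26/√26.
Chord = 2√(r² − d²) = 2·√(234) = 6√26.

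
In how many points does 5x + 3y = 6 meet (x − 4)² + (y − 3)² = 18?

Substituting the line into the circle gives 34x² − 42x − 9 = 0.
Δ = 1764 − (−1224) = 2988.
Two real roots: the line is a secant.

2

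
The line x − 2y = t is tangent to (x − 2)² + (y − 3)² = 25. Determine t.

Tangency holds when the distance from the centre (2, 3) to the line equals the radius 5:
|1·2 − 2·3 − t| / √5 = 5
|t − (−4)| = 5√5.

t = −4 ± 5√5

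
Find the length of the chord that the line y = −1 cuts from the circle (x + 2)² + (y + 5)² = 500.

Centre (−2, −5), r² = 500. Perpendicular distance d from centre to line = |−4| / √1 = 4.
Half the chord is √(r² − d²) = √(484), so the full chord is 44.

44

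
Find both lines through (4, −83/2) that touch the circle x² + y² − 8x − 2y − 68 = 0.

Write the tangent as mx − y + (−83/2 − m·(4)) = 0 and set its distance from the centre to √85:
[m·(0) − (85/2)]² = 85(m² + 1)
4m² − 81 = 0, so m = −9/2 or m = 9/2.
Through (4, −83/2) these give 9x + 2y = −47 and 9x − 2y = 119.

9x + 2y = −47 and 9x − 2y = 119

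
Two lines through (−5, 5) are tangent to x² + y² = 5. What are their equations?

2x + y = −5 and x + 2y = 5

Let a tangent through (−5, 5) have slope m. Its distance from (0, 0) must equal √5:
[m·(5) − (−5)]² = 5(m² + 1)
2m² + 5m + 2 = 0, so m = −2 or m = −1/2.
With m = −2: 2x + y = −5. With m = −1/2: x + 2y = 5.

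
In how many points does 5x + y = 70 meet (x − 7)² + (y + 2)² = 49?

0

d² = (5·7 + 1·(−2) − (70))²/26 = 1369/26; r² = 49.
Since d² > r², the line lies outside the circle.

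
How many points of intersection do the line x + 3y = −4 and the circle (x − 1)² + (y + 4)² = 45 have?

2

Substituting the line into the circle gives 10x² − 34x − 332 = 0.
Discriminant = (−34)² − 4·10·(−332) = 14436 > 0.
Two real roots: the line is a secant.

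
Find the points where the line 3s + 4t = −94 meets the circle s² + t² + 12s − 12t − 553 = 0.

(−30, −1) and (−6, −19)

From the line, t = (−94 − 3s)/4. Substituting:
25s² + 900s + 4500 = 0  ⟹  s² + 36s + 180 = 0
s = −6 or s = −30, giving (−6, −19) and (−30, −1).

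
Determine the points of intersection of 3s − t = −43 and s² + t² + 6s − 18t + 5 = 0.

(−12, 7) and (−9, 16)

Substitute t = 3s + 43:
10s² + 210s + 1080 = 0  ⟹  s² + 21s + 108 = 0
s = −9 or s = −12, giving (−9, 16) and (−12, 7).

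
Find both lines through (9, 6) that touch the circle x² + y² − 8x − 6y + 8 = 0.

x + 4y = 33 and 4x − y = 30

A line y − (6) = m(x − (9)) is tangent when its distance from (4, 3) is √17:
(−5m − (−3))² = 17(m² + 1)
4m² − 15m − 4 = 0, so m = −1/4 or m = 4.
With m = −1/4: x + 4y = 33. With m = 4: 4x − y = 30.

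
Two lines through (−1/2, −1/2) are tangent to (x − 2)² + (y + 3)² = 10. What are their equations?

3x − y = −1 and x − 3y = 1

A line y − (−1/2) = m(x − (−1/2)) is tangent when its distance from (2, −3) is √10:
[m·(5/2) − (−5/2)]² = 10(m² + 1)
3m² − 10m + 3 = 0, so m = 3 or m = 1/3.
With m = 3: 3x − y = −1. With m = 1/3: x − 3y = 1.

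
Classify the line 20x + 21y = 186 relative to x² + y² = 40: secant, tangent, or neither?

Substituting the line into the circle gives 841x² − 7440x + 16956 = 0.
Δ = 55353600 − 57039984 = −1686384.
No real roots: the line does not meet the circle.

neither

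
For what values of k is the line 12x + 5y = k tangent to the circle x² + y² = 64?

The line touches the circle iff its distance from (0, 0) is 8:
|12·0 + 5·0 − k| / √169 = 8
|k| = 8·13, so k = 104 or k = −104.

k = −104 or k = 104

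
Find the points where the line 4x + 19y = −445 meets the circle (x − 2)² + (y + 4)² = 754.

(−21, −19) and (17, −27)

Express y = (−445 − 4x)/19 and substitute into the circle:
377x² + 1508x − 134589 = 0  ⟹  x² + 4x − 357 = 0
x = 17 or x = −21, giving (17, −27) and (−21, −19).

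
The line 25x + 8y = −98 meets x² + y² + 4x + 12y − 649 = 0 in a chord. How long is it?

2√689

From the line, y = (−98 − 25x)/8. Substituting:
689x² + 2756x − 41340 = 0  ⟹  x² + 4x − 60 = 0
x = 6 or x = −10, giving (6, −31) and (−10, 19).
|(6, −31) − (−10, 19)| = √((16)² + (−50)²) = 2√689.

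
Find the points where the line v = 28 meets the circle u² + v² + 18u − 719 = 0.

From the line, v = 28. Substituting:
u² + 18u + 65 = 0
u = −5 or u = −13, giving (−5, 28) and (−13, 28).

(−13, 28) and (−5, 28)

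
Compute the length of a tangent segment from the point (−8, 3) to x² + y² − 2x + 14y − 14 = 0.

Centre (1, −7), r² = 64. |PO|² = (−9)² + (10)² = 181.
By the tangent–radius right angle, tangent length = √(|PO|² − r²) = √117 = 3√13.

3√13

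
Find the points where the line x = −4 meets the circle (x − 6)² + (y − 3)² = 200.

The line gives x = −4. Substituting into the circle:
y² − 6y − 91 = 0
y = 13 or y = −7, giving (−4, 13) and (−4, −7).

(−4, −7) and (−4, 13)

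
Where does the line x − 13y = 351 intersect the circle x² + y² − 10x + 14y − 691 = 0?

From the line, y = (−351 + x)/13. Substituting:
170x² − 2210x − 57460 = 0  ⟹  x² − 13x − 338 = 0
x = 26 or x = −13, giving (26, −25) and (−13, −28).

(−13, −28) and (26, −25)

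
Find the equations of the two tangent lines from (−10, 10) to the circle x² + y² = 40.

x + 3y = 20 and 3x + y = −20

Write the tangent as mx − y + (10 − m·(−10)) = 0 and set its distance from the centre to 2√10:
(10m − (−10))² = 40(m² + 1)
3m² + 10m + 3 = 0, so m = −1/3 or m = −3.
Through (−10, 10) these give x + 3y = 20 and 3x + y = −20.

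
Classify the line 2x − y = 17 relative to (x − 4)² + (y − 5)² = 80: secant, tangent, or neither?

d² = (2·4 − 1·5 − (17))²/5 = 196/5; r² = 80.
Since d² < r², the line cuts the circle twice.

secant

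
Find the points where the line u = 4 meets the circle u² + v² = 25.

(4, −3) and (4, 3)

The line gives u = 4. Substituting into the circle:
v² − 9 = 0
v = 3 or v = −3, giving (4, 3) and (4, −3).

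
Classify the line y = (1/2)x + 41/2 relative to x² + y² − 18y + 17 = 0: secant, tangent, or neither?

d² = (1·0 − 2·9 − (−41))²/5 = 529/5; r² = 64.
Since d² > r², the line lies outside the circle.

neither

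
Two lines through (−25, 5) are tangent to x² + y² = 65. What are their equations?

Let a tangent through (−25, 5) have slope m. Its distance from (0, 0) must equal √65:
(25m − (−5))² = 65(m² + 1)
56m² + 25m − 4 = 0, so m = −4/7 or m = 1/8.
With m = −4/7: 4x + 7y = −65. With m = 1/8: x − 8y = −65.

4x + 7y = −65 and x − 8y = −65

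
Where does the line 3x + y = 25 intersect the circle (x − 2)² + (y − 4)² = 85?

From the line, y = −3x + 25. Substituting:
10x² − 130x + 360 = 0  ⟹  x² − 13x + 36 = 0
x = 9 or x = 4, giving (9, −2) and (4, 13).

(4, 13) and (9, −2)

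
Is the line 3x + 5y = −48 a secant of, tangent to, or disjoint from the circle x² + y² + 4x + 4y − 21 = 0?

disjoint

d² = (3·(−2) + 5·(−2) − (−48))²/34 = 512/17; r² = 29.
Since d² > r², the line lies outside the circle.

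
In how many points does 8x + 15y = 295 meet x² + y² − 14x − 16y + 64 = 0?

Substituting the line into the circle gives 289x² − 5950x + 30625 = 0.
Δ = 35402500 − 35402500 = 0.
A repeated root: the line is tangent.

1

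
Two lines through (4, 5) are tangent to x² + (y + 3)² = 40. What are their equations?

x − 3y = −11 and 3x + y = 17

A line y − (5) = m(x − (4)) is tangent when its distance from (0, −3) is 2√10:
[m·(−4) − (−8)]² = 40(m² + 1)
3m² + 8m − 3 = 0, so m = 1/3 or m = −3.
With m = 1/3: x − 3y = −11. With m = −3: 3x + y = 17.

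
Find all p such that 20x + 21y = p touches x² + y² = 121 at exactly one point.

Tangency holds when the distance from the centre (0, 0) to the line equals the radius 11:
|20·0 + 21·0 − p| / √841 = 11
|p| = 11·29, so p = 319 or p = −319.

p = −319 or p = 319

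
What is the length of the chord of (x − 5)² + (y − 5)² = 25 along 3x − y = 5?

3√10

Centre (5, 5), r² = 25. Perpendicular distance d from centre to line = |5| / √10 = 5/√10.
Half the chord is √(r² − d²) = √(45/2), so the full chord is 3√10.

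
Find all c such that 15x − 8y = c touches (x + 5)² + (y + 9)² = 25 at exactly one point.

The line touches the circle iff its distance from (−5, −9) is 5:
|15·(−5) − 8·(−9) − c| / √289 = 5
|c − (−3)| = 5·17, so c = 82 or c = −88.

c = −88 or c = 82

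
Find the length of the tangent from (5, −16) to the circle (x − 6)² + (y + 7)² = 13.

√69

With centre O = (6, −7), |OP|² = 82 and r² = 13.
Power of the point: PT² = |PO|² − r² = 69, so PT = √69.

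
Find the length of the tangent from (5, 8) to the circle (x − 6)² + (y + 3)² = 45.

The centre is (6, −3) and r = 3√5. The square of the distance from P to the centre is 1 + 121 = 122.
By the tangent–radius right angle, tangent length = √(|PO|² − r²) = √77.

√77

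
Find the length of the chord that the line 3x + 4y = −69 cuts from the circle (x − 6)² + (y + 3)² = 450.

30

Centre (6, −3), r² = 450. Perpendicular distance d from centre to line = |75| / √25 = 75/√25.
Half the chord is √(r² − d²) = √(225), so the full chord is 30.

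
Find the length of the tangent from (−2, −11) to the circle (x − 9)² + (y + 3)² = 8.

√177

The centre is (9, −3) and r = 2√2. The square of the distance from P to the centre is 121 + 64 = 185.
Power of the point: PT² = |PO|² − r² = 177, so PT = √177.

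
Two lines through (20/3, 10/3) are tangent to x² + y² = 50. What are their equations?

Let a tangent through (20/3, 10/3) have slope m. Its distance from (0, 0) must equal 5√2:
[m·(−20/3) − (−10/3)]² = 50(m² + 1)
m² + 8m + 7 = 0, so m = −1 or m = −7.
With m = −1: x + y = 10. With m = −7: 7x + y = 50.

x + y = 10 and 7x + y = 50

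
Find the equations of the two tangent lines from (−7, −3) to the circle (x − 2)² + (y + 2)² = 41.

A line y − (−3) = m(x − (−7)) is tangent when its distance from (2, −2) is √41:
[m·(9) − (1)]² = 41(m² + 1)
20m² − 9m − 20 = 0, so m = −4/5 or m = 5/4.
With m = −4/5: 4x + 5y = −43. With m = 5/4: 5x − 4y = −23.

4x + 5y = −43 and 5x − 4y = −23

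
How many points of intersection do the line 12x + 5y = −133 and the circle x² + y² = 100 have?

d² = (12·0 + 5·0 − (−133))²/169 = 17689/169; r² = 100.
Since d² > r², the line lies outside the circle.

0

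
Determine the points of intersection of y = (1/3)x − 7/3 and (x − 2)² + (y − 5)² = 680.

(−20, −9) and (28, 7)

Express y = (−7 + x)/3 and substitute into the circle:
10x² − 80x − 5600 = 0  ⟹  x² − 8x − 560 = 0
x = 28 or x = −20, giving (28, 7) and (−20, −9).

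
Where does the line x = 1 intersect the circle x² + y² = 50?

The line gives x = 1. Substituting into the circle:
y² − 49 = 0
y = 7 or y = −7, giving (1, 7) and (1, −7).

(1, −7) and (1, 7)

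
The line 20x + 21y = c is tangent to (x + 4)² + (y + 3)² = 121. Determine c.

For a tangent, require d(centre, line) = r = 11.
|20·(−4) + 21·(−3) − c| / √841 = 11
|c − (−143)| = 11·29, so c = 176 or c = −462.

c = −462 or c = 176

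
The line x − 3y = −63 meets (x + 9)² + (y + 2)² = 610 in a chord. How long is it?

The distance from (−9, −2) to the line is 60/√10, and r² = 610.
Chord = 2√(r² − d²) = 2·√(250) = 10√10.

10√10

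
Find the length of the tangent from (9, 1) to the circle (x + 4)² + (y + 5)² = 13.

8√3

With centre O = (−4, −5), |OP|² = 205 and r² = 13.
The tangent meets the radius at right angles, so tangent² = |PO|² − r² = 205 − 13 = 192.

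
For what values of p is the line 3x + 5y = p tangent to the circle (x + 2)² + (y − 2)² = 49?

The line touches the circle iff its distance from (−2, 2) is 7:
|3·(−2) + 5·2 − p| / √34 = 7
|p − (4)| = 7√34.

p = 4 ± 7√34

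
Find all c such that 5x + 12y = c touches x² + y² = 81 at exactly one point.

Tangency holds when the distance from the centre (0, 0) to the line equals the radius 9:
|5·0 + 12·0 − c| / √169 = 9
|c| = 9·13, so c = 117 or c = −117.

c = −117 or c = 117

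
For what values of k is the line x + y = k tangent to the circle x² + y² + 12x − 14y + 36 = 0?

k = 1 ± 7√2

Tangency holds when the distance from the centre (−6, 7) to the line equals the radius 7:
|1·(−6) + 1·7 − k| / √2 = 7
|k − (1)| = 7√2.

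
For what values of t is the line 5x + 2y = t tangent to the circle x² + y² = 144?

The line touches the circle iff its distance from (0, 0) is 12:
|5·0 + 2·0 − t| / √29 = 12
|t| = 12√29.

t = ±12√29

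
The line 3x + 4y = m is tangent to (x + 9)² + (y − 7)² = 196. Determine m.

Tangency holds when the distance from the centre (−9, 7) to the line equals the radius 14:
|3·(−9) + 4·7 − m| / √25 = 14
|m − (1)| = 14·5, so m = 71 or m = −69.

m = −69 or m = 71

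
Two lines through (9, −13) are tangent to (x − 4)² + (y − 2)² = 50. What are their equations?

Write the tangent as mx − y + (−13 − m·(9)) = 0 and set its distance from the centre to 5√2:
(−5m − (15))² = 50(m² + 1)
m² − 6m − 7 = 0, so m = −1 or m = 7.
With m = −1: x + y = −4. With m = 7: 7x − y = 76.

x + y = −4 and 7x − y = 76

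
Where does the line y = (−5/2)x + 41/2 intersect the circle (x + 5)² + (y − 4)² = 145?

(3, 13) and (7, 3)

From the line, y = (41 − 5x)/2. Substituting:
29x² − 290x + 609 = 0  ⟹  x² − 10x + 21 = 0
x = 7 or x = 3, giving (7, 3) and (3, 13).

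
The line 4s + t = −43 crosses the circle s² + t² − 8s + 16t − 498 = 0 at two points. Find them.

Express t = −4s − 43 and substitute into the circle:
17s² + 272s + 663 = 0  ⟹  s² + 16s + 39 = 0
s = −3 or s = −13, giving (−3, −31) and (−13, 9).

(−13, 9) and (−3, −31)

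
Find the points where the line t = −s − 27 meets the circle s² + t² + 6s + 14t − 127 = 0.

(−16, −11) and (−7, −20)

From the line, t = −s − 27. Substituting:
2s² + 46s + 224 = 0  ⟹  s² + 23s + 112 = 0
s = −7 or s = −16, giving (−7, −20) and (−16, −11).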